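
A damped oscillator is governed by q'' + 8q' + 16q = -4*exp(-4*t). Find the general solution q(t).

Characteristic equation r² + 8r + 16 = 0 has discriminant (8)² - 4·(16) = 0, so r = -4 is a repeated root.
Hence q_h = (C1 + C2*t)*exp(-4*t).
Since exp(-4*t) solves the homogeneous equation (r = -4 is a root of multiplicity 2), multiply the trial by t^2. Try q_p = A*t^2*exp(-4*t). Substituting into the equation and dividing by exp(-4*t) gives A = -2, so q_p = -2*t^2*exp(-4*t).

q = C1*exp(-4*t) - 2*t**2*exp(-4*t) + C2*t*exp(-4*t)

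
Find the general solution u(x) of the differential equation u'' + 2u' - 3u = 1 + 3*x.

u = -1 - x + C1*exp(x) + C2*exp(-3*x)

Characteristic equation r² + 2r - 3 = 0 factors as (r - 1)(r + 3) = 0, so r = 1, -3.
Hence u_h = C1*exp(x) + C2*exp(-3*x).
For the particular solution try u_p = A0 + A1*x. Substituting and matching coefficients of each power of x gives A0 = -1, A1 = -1, so u_p = -1 - x.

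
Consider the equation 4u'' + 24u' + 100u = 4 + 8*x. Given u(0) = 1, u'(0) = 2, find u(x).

Divide through by 4: u'' + 6u' + 25u = 1 + 2*x.
Characteristic equation r² + 6r + 25 = 0 has discriminant (6)² - 4·(25) = -64 < 0, so r = -3 ± 4i.
Hence u_h = C1*cos(4*x)*exp(-3*x) + C2*exp(-3*x)*sin(4*x).
For the particular solution try u_p = A0 + A1*x. Substituting and matching coefficients of each power of x gives A0 = 13/625, A1 = 2/25, so u_p = 13/625 + 2*x/25.
General solution: u = 13/625 + 2*x/25 + C1*cos(4*x)*exp(-3*x) + C2*exp(-3*x)*sin(4*x).
Apply the initial conditions: u(0) = 13/625 + C1 = 1 and u'(0) = 2/25 - 3*C1 + 4*C2 = 2. Solving gives C1 = 612/625, C2 = 759/625.

u = 13/625 + 2*x/25 + 612*cos(4*x)*exp(-3*x)/625 + 759*exp(-3*x)*sin(4*x)/625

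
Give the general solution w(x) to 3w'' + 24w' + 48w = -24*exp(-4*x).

Divide through by 3: w'' + 8w' + 16w = -8*exp(-4*x).
Characteristic equation r² + 8r + 16 = 0 has discriminant (8)² - 4·(16) = 0, so r = -4 is a repeated root.
Hence w_h = (C1 + C2*x)*exp(-4*x).
Since exp(-4*x) solves the homogeneous equation (r = -4 is a root of multiplicity 2), multiply the trial by x^2. Try w_p = A*x^2*exp(-4*x). Substituting into the equation and dividing by exp(-4*x) gives A = -4, so w_p = -4*x^2*exp(-4*x).

w = C1*exp(-4*x) - 4*x**2*exp(-4*x) + C2*x*exp(-4*x)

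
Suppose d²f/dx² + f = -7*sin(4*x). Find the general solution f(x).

Characteristic equation r² + 1 = 0 has discriminant (0)² - 4·(1) = -4 < 0, so r = ± i.
Hence f_h = C1*cos(x) + C2*sin(x).
Try f_p = A*cos(4*x) + B*sin(4*x). Substituting and equating the coefficients of cos(4x) and sin(4x) gives A = 0, B = 7/15, so f_p = 7*sin(4*x)/15.

f = 7*sin(4*x)/15 + C1*cos(x) + C2*sin(x)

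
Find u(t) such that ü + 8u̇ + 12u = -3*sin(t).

u = -33*sin(t)/185 + 24*cos(t)/185 + C1*exp(-2*t) + C2*exp(-6*t)

Characteristic equation r² + 8r + 12 = 0 factors as (r + 2)(r + 6) = 0, so r = -2, -6.
Hence u_h = C1*exp(-2*t) + C2*exp(-6*t).
Try u_p = A*cos(t) + B*sin(t). Substituting and equating the coefficients of cos(t) and sin(t) gives A = 24/185, B = -33/185, so u_p = -33*sin(t)/185 + 24*cos(t)/185.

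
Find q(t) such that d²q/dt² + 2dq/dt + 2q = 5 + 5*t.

q = 5*t/2 + C1*cos(t)*exp(-t) + C2*exp(-t)*sin(t)

Characteristic equation r² + 2r + 2 = 0 has discriminant (2)² - 4·(2) = -4 < 0, so r = -1 ± i.
Hence q_h = C1*cos(t)*exp(-t) + C2*exp(-t)*sin(t).
For the particular solution try q_p = A0 + A1*t. Substituting and matching coefficients of each power of t gives A0 = 0, A1 = 5/2, so q_p = 5*t/2.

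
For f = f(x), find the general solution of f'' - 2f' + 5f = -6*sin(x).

Characteristic equation r² - 2r + 5 = 0 has discriminant (-2)² - 4·(5) = -16 < 0, so r = 1 ± 2i.
Hence f_h = C1*cos(2*x)*exp(x) + C2*exp(x)*sin(2*x).
Try f_p = A*cos(x) + B*sin(x). Substituting and equating the coefficients of cos(x) and sin(x) gives A = -3/5, B = -6/5, so f_p = -6*sin(x)/5 - 3*cos(x)/5.

f = -6*sin(x)/5 - 3*cos(x)/5 + C1*cos(2*x)*exp(x) + C2*exp(x)*sin(2*x)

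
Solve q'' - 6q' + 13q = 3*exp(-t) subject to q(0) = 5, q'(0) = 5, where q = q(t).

q = 3*exp(-t)/20 - 47*exp(3*t)*sin(2*t)/10 + 97*cos(2*t)*exp(3*t)/20

Characteristic equation r² - 6r + 13 = 0 has discriminant (-6)² - 4·(13) = -16 < 0, so r = 3 ± 2i.
Hence q_h = C1*cos(2*t)*exp(3*t) + C2*exp(3*t)*sin(2*t).
Try q_p = A*exp(-t). Substituting into the equation and dividing by exp(-t) gives A = 3/20, so q_p = 3*exp(-t)/20.
General solution: q = 3*exp(-t)/20 + C1*cos(2*t)*exp(3*t) + C2*exp(3*t)*sin(2*t).
Apply the initial conditions: q(0) = 3/20 + C1 = 5 and q'(0) = -3/20 + 2*C2 + 3*C1 = 5. Solving gives C1 = 97/20, C2 = -47/10.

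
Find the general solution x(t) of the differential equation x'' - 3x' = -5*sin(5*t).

x = C2 - 3*cos(5*t)/34 + 5*sin(5*t)/34 + C1*exp(3*t)

Characteristic equation r² - 3r = 0 factors as (r - 3)r = 0, so r = 3, 0.
Hence x_h = C1*exp(3*t) + C2.
Try x_p = A*cos(5*t) + B*sin(5*t). Substituting and equating the coefficients of cos(5t) and sin(5t) gives A = -3/34, B = 5/34, so x_p = -3*cos(5*t)/34 + 5*sin(5*t)/34.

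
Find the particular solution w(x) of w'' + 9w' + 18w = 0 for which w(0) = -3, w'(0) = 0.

w = -6*exp(-3*x) + 3*exp(-6*x)

Characteristic equation r² + 9r + 18 = 0 factors as (r + 3)(r + 6) = 0, so r = -3, -6.
Hence w_h = C1*exp(-3*x) + C2*exp(-6*x).
Apply the initial conditions: w(0) = C1 + C2 = -3 and w'(0) = -6*C2 - 3*C1 = 0. Solving gives C1 = -6, C2 = 3.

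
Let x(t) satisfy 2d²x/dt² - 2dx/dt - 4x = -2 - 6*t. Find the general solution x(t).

Divide through by 2: x'' - x' - 2x = -1 - 3*t.
Characteristic equation r² - r - 2 = 0 factors as (r - 2)(r + 1) = 0, so r = 2, -1.
Hence x_h = C1*exp(2*t) + C2*exp(-t).
For the particular solution try x_p = A0 + A1*t. Substituting and matching coefficients of each power of t gives A0 = -1/4, A1 = 3/2, so x_p = -1/4 + 3*t/2.

x = -1/4 + 3*t/2 + C1*exp(2*t) + C2*exp(-t)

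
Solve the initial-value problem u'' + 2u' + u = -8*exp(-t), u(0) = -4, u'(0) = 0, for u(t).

u = -4*exp(-t) - 4*t*exp(-t) - 4*t**2*exp(-t)

Characteristic equation r² + 2r + 1 = 0 has discriminant (2)² - 4·(1) = 0, so r = -1 is a repeated root.
Hence u_h = (C1 + C2*t)*exp(-t).
Since exp(-t) solves the homogeneous equation (r = -1 is a root of multiplicity 2), multiply the trial by t^2. Try u_p = A*t^2*exp(-t). Substituting into the equation and dividing by exp(-t) gives A = -4, so u_p = -4*t^2*exp(-t).
General solution: u = C1*exp(-t) - 4*t^2*exp(-t) + C2*t*exp(-t).
Apply the initial conditions: u(0) = C1 = -4 and u'(0) = C2 - C1 = 0. Solving gives C1 = -4, C2 = -4.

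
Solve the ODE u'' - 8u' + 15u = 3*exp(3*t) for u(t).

Characteristic equation r² - 8r + 15 = 0 factors as (r - 3)(r - 5) = 0, so r = 3, 5.
Hence u_h = C1*exp(3*t) + C2*exp(5*t).
Since exp(3*t) solves the homogeneous equation (r = 3 is a root of multiplicity 1), multiply the trial by t. Try u_p = A*t*exp(3*t). Substituting into the equation and dividing by exp(3*t) gives A = -3/2, so u_p = -3*t*exp(3*t)/2.

u = C1*exp(3*t) + C2*exp(5*t) - 3*t*exp(3*t)/2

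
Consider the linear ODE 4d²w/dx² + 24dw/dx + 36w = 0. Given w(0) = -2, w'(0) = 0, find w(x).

w = -2*exp(-3*x) - 6*x*exp(-3*x)

Divide through by 4: w'' + 6w' + 9w = 0.
Characteristic equation r² + 6r + 9 = 0 has discriminant (6)² - 4·(9) = 0, so r = -3 is a repeated root.
Hence w_h = (C1 + C2*x)*exp(-3*x).
Apply the initial conditions: w(0) = C1 = -2 and w'(0) = C2 - 3*C1 = 0. Solving gives C1 = -2, C2 = -6.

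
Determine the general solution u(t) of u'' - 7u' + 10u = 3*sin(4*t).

Characteristic equation r² - 7r + 10 = 0 factors as (r - 2)(r - 5) = 0, so r = 2, 5.
Hence u_h = C1*exp(2*t) + C2*exp(5*t).
Try u_p = A*cos(4*t) + B*sin(4*t). Substituting and equating the coefficients of cos(4t) and sin(4t) gives A = 21/205, B = -9/410, so u_p = -9*sin(4*t)/410 + 21*cos(4*t)/205.

u = -9*sin(4*t)/410 + 21*cos(4*t)/205 + C1*exp(2*t) + C2*exp(5*t)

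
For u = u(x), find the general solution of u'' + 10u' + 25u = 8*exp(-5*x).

u = C1*exp(-5*x) + 4*x**2*exp(-5*x) + C2*x*exp(-5*x)

Characteristic equation r² + 10r + 25 = 0 has discriminant (10)² - 4·(25) = 0, so r = -5 is a repeated root.
Hence u_h = (C1 + C2*x)*exp(-5*x).
Since exp(-5*x) solves the homogeneous equation (r = -5 is a root of multiplicity 2), multiply the trial by x^2. Try u_p = A*x^2*exp(-5*x). Substituting into the equation and dividing by exp(-5*x) gives A = 4, so u_p = 4*x^2*exp(-5*x).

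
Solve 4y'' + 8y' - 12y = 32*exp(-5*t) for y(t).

y = 2*exp(-5*t)/3 + C1*exp(-3*t) + C2*exp(t)

Divide through by 4: y'' + 2y' - 3y = 8*exp(-5*t).
Characteristic equation r² + 2r - 3 = 0 factors as (r + 3)(r - 1) = 0, so r = -3, 1.
Hence y_h = C1*exp(-3*t) + C2*exp(t).
Try y_p = A*exp(-5*t). Substituting into the equation and dividing by exp(-5*t) gives A = 2/3, so y_p = 2*exp(-5*t)/3.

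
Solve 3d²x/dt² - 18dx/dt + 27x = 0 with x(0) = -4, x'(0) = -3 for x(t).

Divide through by 3: x'' - 6x' + 9x = 0.
Characteristic equation r² - 6r + 9 = 0 has discriminant (-6)² - 4·(9) = 0, so r = 3 is a repeated root.
Hence x_h = (C1 + C2*t)*exp(3*t).
Apply the initial conditions: x(0) = C1 = -4 and x'(0) = C2 + 3*C1 = -3. Solving gives C1 = -4, C2 = 9.

x = -4*exp(3*t) + 9*t*exp(3*t)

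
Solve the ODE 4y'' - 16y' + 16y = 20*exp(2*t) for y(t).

y = C1*exp(2*t) + 5*t**2*exp(2*t)/2 + C2*t*exp(2*t)

Divide through by 4: y'' - 4y' + 4y = 5*exp(2*t).
Characteristic equation r² - 4r + 4 = 0 has discriminant (-4)² - 4·(4) = 0, so r = 2 is a repeated root.
Hence y_h = (C1 + C2*t)*exp(2*t).
Since exp(2*t) solves the homogeneous equation (r = 2 is a root of multiplicity 2), multiply the trial by t^2. Try y_p = A*t^2*exp(2*t). Substituting into the equation and dividing by exp(2*t) gives A = 5/2, so y_p = 5*t^2*exp(2*t)/2.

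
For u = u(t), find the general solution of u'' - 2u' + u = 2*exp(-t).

u = exp(-t)/2 + C1*exp(t) + C2*t*exp(t)

Characteristic equation r² - 2r + 1 = 0 has discriminant (-2)² - 4·(1) = 0, so r = 1 is a repeated root.
Hence u_h = (C1 + C2*t)*exp(t).
Try u_p = A*exp(-t). Substituting into the equation and dividing by exp(-t) gives A = 1/2, so u_p = exp(-t)/2.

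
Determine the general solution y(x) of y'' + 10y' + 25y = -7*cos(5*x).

y = -7*sin(5*x)/50 + C1*exp(-5*x) + C2*x*exp(-5*x)

Characteristic equation r² + 10r + 25 = 0 has discriminant (10)² - 4·(25) = 0, so r = -5 is a repeated root.
Hence y_h = (C1 + C2*x)*exp(-5*x).
Try y_p = A*cos(5*x) + B*sin(5*x). Substituting and equating the coefficients of cos(5x) and sin(5x) gives A = 0, B = -7/50, so y_p = -7*sin(5*x)/50.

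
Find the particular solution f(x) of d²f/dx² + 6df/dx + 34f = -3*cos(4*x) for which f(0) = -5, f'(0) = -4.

Characteristic equation r² + 6r + 34 = 0 has discriminant (6)² - 4·(34) = -100 < 0, so r = -3 ± 5i.
Hence f_h = C1*cos(5*x)*exp(-3*x) + C2*exp(-3*x)*sin(5*x).
Try f_p = A*cos(4*x) + B*sin(4*x). Substituting and equating the coefficients of cos(4x) and sin(4x) gives A = -3/50, B = -2/25, so f_p = -3*cos(4*x)/50 - 2*sin(4*x)/25.
General solution: f = -3*cos(4*x)/50 - 2*sin(4*x)/25 + C1*cos(5*x)*exp(-3*x) + C2*exp(-3*x)*sin(5*x).
Apply the initial conditions: f(0) = -3/50 + C1 = -5 and f'(0) = -8/25 - 3*C1 + 5*C2 = -4. Solving gives C1 = -247/50, C2 = -37/10.

f = -3*cos(4*x)/50 - 2*sin(4*x)/25 - 247*cos(5*x)*exp(-3*x)/50 - 37*exp(-3*x)*sin(5*x)/10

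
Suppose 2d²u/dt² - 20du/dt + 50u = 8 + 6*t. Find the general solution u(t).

u = 26/125 + 3*t/25 + C1*exp(5*t) + C2*t*exp(5*t)

Divide through by 2: u'' - 10u' + 25u = 4 + 3*t.
Characteristic equation r² - 10r + 25 = 0 has discriminant (-10)² - 4·(25) = 0, so r = 5 is a repeated root.
Hence u_h = (C1 + C2*t)*exp(5*t).
For the particular solution try u_p = A0 + A1*t. Substituting and matching coefficients of each power of t gives A0 = 26/125, A1 = 3/25, so u_p = 26/125 + 3*t/25.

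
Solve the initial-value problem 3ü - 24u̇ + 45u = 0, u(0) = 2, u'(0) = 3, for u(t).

u = -3*exp(5*t)/2 + 7*exp(3*t)/2

Divide through by 3: u'' - 8u' + 15u = 0.
Characteristic equation r² - 8r + 15 = 0 factors as (r - 5)(r - 3) = 0, so r = 5, 3.
Hence u_h = C1*exp(5*t) + C2*exp(3*t).
Apply the initial conditions: u(0) = C1 + C2 = 2 and u'(0) = 3*C2 + 5*C1 = 3. Solving gives C1 = -3/2, C2 = 7/2.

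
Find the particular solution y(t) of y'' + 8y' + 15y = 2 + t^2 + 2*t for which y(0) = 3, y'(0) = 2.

Characteristic equation r² + 8r + 15 = 0 factors as (r + 3)(r + 5) = 0, so r = -3, -5.
Hence y_h = C1*exp(-3*t) + C2*exp(-5*t).
For the particular solution try y_p = A0 + A1*t + A2*t^2. Substituting and matching coefficients of each power of t gives A0 = 308/3375, A1 = 14/225, A2 = 1/15, so y_p = 308/3375 + t^2/15 + 14*t/225.
General solution: y = 308/3375 + t^2/15 + 14*t/225 + C1*exp(-3*t) + C2*exp(-5*t).
Apply the initial conditions: y(0) = 308/3375 + C1 + C2 = 3 and y'(0) = 14/225 - 5*C2 - 3*C1 = 2. Solving gives C1 = 445/54, C2 = -1333/250.

y = 308/3375 - 1333*exp(-5*t)/250 + t**2/15 + 14*t/225 + 445*exp(-3*t)/54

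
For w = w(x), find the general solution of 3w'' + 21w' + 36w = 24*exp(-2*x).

Divide through by 3: w'' + 7w' + 12w = 8*exp(-2*x).
Characteristic equation r² + 7r + 12 = 0 factors as (r + 3)(r + 4) = 0, so r = -3, -4.
Hence w_h = C1*exp(-3*x) + C2*exp(-4*x).
Try w_p = A*exp(-2*x). Substituting into the equation and dividing by exp(-2*x) gives A = 4, so w_p = 4*exp(-2*x).

w = 4*exp(-2*x) + C1*exp(-3*x) + C2*exp(-4*x)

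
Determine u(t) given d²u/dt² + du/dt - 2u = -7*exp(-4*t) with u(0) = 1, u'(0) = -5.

u = -22*exp(t)/15 - 7*exp(-4*t)/10 + 19*exp(-2*t)/6

Characteristic equation r² + r - 2 = 0 factors as (r - 1)(r + 2) = 0, so r = 1, -2.
Hence u_h = C1*exp(t) + C2*exp(-2*t).
Try u_p = A*exp(-4*t). Substituting into the equation and dividing by exp(-4*t) gives A = -7/10, so u_p = -7*exp(-4*t)/10.
General solution: u = -7*exp(-4*t)/10 + C1*exp(t) + C2*exp(-2*t).
Apply the initial conditions: u(0) = -7/10 + C1 + C2 = 1 and u'(0) = 14/5 + C1 - 2*C2 = -5. Solving gives C1 = -22/15, C2 = 19/6.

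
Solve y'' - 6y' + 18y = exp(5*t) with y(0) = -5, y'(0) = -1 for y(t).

Characteristic equation r² - 6r + 18 = 0 has discriminant (-6)² - 4·(18) = -36 < 0, so r = 3 ± 3i.
Hence y_h = C1*cos(3*t)*exp(3*t) + C2*exp(3*t)*sin(3*t).
Try y_p = A*exp(5*t). Substituting into the equation and dividing by exp(5*t) gives A = 1/13, so y_p = exp(5*t)/13.
General solution: y = exp(5*t)/13 + C1*cos(3*t)*exp(3*t) + C2*exp(3*t)*sin(3*t).
Apply the initial conditions: y(0) = 1/13 + C1 = -5 and y'(0) = 5/13 + 3*C1 + 3*C2 = -1. Solving gives C1 = -66/13, C2 = 60/13.

y = exp(5*t)/13 - 66*cos(3*t)*exp(3*t)/13 + 60*exp(3*t)*sin(3*t)/13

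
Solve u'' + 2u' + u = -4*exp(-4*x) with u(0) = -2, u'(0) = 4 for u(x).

u = -14*exp(-x)/9 - 4*exp(-4*x)/9 + 2*x*exp(-x)/3

Characteristic equation r² + 2r + 1 = 0 has discriminant (2)² - 4·(1) = 0, so r = -1 is a repeated root.
Hence u_h = (C1 + C2*x)*exp(-x).
Try u_p = A*exp(-4*x). Substituting into the equation and dividing by exp(-4*x) gives A = -4/9, so u_p = -4*exp(-4*x)/9.
General solution: u = -4*exp(-4*x)/9 + C1*exp(-x) + C2*x*exp(-x).
Apply the initial conditions: u(0) = -4/9 + C1 = -2 and u'(0) = 16/9 + C2 - C1 = 4. Solving gives C1 = -14/9, C2 = 2/3.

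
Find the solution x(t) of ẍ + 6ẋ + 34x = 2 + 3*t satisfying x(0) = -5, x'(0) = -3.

x = 25/578 + 3*t/34 - 2915*cos(5*t)*exp(-3*t)/578 - 1053*exp(-3*t)*sin(5*t)/289

Characteristic equation r² + 6r + 34 = 0 has discriminant (6)² - 4·(34) = -100 < 0, so r = -3 ± 5i.
Hence x_h = C1*cos(5*t)*exp(-3*t) + C2*exp(-3*t)*sin(5*t).
For the particular solution try x_p = A0 + A1*t. Substituting and matching coefficients of each power of t gives A0 = 25/578, A1 = 3/34, so x_p = 25/578 + 3*t/34.
General solution: x = 25/578 + 3*t/34 + C1*cos(5*t)*exp(-3*t) + C2*exp(-3*t)*sin(5*t).
Apply the initial conditions: x(0) = 25/578 + C1 = -5 and x'(0) = 3/34 - 3*C1 + 5*C2 = -3. Solving gives C1 = -2915/578, C2 = -1053/289.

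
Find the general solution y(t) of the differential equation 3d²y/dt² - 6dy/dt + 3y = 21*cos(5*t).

y = -42*cos(5*t)/169 - 35*sin(5*t)/338 + C1*exp(t) + C2*t*exp(t)

Divide through by 3: y'' - 2y' + y = 7*cos(5*t).
Characteristic equation r² - 2r + 1 = 0 has discriminant (-2)² - 4·(1) = 0, so r = 1 is a repeated root.
Hence y_h = (C1 + C2*t)*exp(t).
Try y_p = A*cos(5*t) + B*sin(5*t). Substituting and equating the coefficients of cos(5t) and sin(5t) gives A = -42/169, B = -35/338, so y_p = -42*cos(5*t)/169 - 35*sin(5*t)/338.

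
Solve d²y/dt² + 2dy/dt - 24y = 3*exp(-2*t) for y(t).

Characteristic equation r² + 2r - 24 = 0 factors as (r + 6)(r - 4) = 0, so r = -6, 4.
Hence y_h = C1*exp(-6*t) + C2*exp(4*t).
Try y_p = A*exp(-2*t). Substituting into the equation and dividing by exp(-2*t) gives A = -1/8, so y_p = -exp(-2*t)/8.

y = -exp(-2*t)/8 + C1*exp(-6*t) + C2*exp(4*t)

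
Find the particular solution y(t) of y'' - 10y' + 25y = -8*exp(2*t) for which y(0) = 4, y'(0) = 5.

y = -8*exp(2*t)/9 + 44*exp(5*t)/9 - 53*t*exp(5*t)/3

Characteristic equation r² - 10r + 25 = 0 has discriminant (-10)² - 4·(25) = 0, so r = 5 is a repeated root.
Hence y_h = (C1 + C2*t)*exp(5*t).
Try y_p = A*exp(2*t). Substituting into the equation and dividing by exp(2*t) gives A = -8/9, so y_p = -8*exp(2*t)/9.
General solution: y = -8*exp(2*t)/9 + C1*exp(5*t) + C2*t*exp(5*t).
Apply the initial conditions: y(0) = -8/9 + C1 = 4 and y'(0) = -16/9 + C2 + 5*C1 = 5. Solving gives C1 = 44/9, C2 = -53/3.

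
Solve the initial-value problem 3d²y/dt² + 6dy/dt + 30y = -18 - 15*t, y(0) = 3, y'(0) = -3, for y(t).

Divide through by 3: y'' + 2y' + 10y = -6 - 5*t.
Characteristic equation r² + 2r + 10 = 0 has discriminant (2)² - 4·(10) = -36 < 0, so r = -1 ± 3i.
Hence y_h = C1*cos(3*t)*exp(-t) + C2*exp(-t)*sin(3*t).
For the particular solution try y_p = A0 + A1*t. Substituting and matching coefficients of each power of t gives A0 = -1/2, A1 = -1/2, so y_p = -1/2 - t/2.
General solution: y = -1/2 - t/2 + C1*cos(3*t)*exp(-t) + C2*exp(-t)*sin(3*t).
Apply the initial conditions: y(0) = -1/2 + C1 = 3 and y'(0) = -1/2 - C1 + 3*C2 = -3. Solving gives C1 = 7/2, C2 = 1/3.

y = -1/2 - t/2 + exp(-t)*sin(3*t)/3 + 7*cos(3*t)*exp(-t)/2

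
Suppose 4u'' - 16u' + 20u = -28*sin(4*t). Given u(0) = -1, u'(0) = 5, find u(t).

Divide through by 4: u'' - 4u' + 5u = -7*sin(4*t).
Characteristic equation r² - 4r + 5 = 0 has discriminant (-4)² - 4·(5) = -4 < 0, so r = 2 ± i.
Hence u_h = C1*cos(t)*exp(2*t) + C2*exp(2*t)*sin(t).
Try u_p = A*cos(4*t) + B*sin(4*t). Substituting and equating the coefficients of cos(4t) and sin(4t) gives A = -112/377, B = 77/377, so u_p = -112*cos(4*t)/377 + 77*sin(4*t)/377.
General solution: u = -112*cos(4*t)/377 + 77*sin(4*t)/377 + C1*cos(t)*exp(2*t) + C2*exp(2*t)*sin(t).
Apply the initial conditions: u(0) = -112/377 + C1 = -1 and u'(0) = 308/377 + C2 + 2*C1 = 5. Solving gives C1 = -265/377, C2 = 2107/377.

u = -112*cos(4*t)/377 + 77*sin(4*t)/377 - 265*cos(t)*exp(2*t)/377 + 2107*exp(2*t)*sin(t)/377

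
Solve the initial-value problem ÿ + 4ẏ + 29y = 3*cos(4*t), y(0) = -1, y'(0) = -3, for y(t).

Characteristic equation r² + 4r + 29 = 0 has discriminant (4)² - 4·(29) = -100 < 0, so r = -2 ± 5i.
Hence y_h = C1*cos(5*t)*exp(-2*t) + C2*exp(-2*t)*sin(5*t).
Try y_p = A*cos(4*t) + B*sin(4*t). Substituting and equating the coefficients of cos(4t) and sin(4t) gives A = 39/425, B = 48/425, so y_p = 39*cos(4*t)/425 + 48*sin(4*t)/425.
General solution: y = 39*cos(4*t)/425 + 48*sin(4*t)/425 + C1*cos(5*t)*exp(-2*t) + C2*exp(-2*t)*sin(5*t).
Apply the initial conditions: y(0) = 39/425 + C1 = -1 and y'(0) = 192/425 - 2*C1 + 5*C2 = -3. Solving gives C1 = -464/425, C2 = -479/425.

y = 39*cos(4*t)/425 + 48*sin(4*t)/425 - 479*exp(-2*t)*sin(5*t)/425 - 464*cos(5*t)*exp(-2*t)/425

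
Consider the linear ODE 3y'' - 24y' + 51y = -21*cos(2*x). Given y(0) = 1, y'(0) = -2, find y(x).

y = -91*cos(2*x)/425 + 112*sin(2*x)/425 - 3138*exp(4*x)*sin(x)/425 + 516*cos(x)*exp(4*x)/425

Divide through by 3: y'' - 8y' + 17y = -7*cos(2*x).
Characteristic equation r² - 8r + 17 = 0 has discriminant (-8)² - 4·(17) = -4 < 0, so r = 4 ± i.
Hence y_h = C1*cos(x)*exp(4*x) + C2*exp(4*x)*sin(x).
Try y_p = A*cos(2*x) + B*sin(2*x). Substituting and equating the coefficients of cos(2x) and sin(2x) gives A = -91/425, B = 112/425, so y_p = -91*cos(2*x)/425 + 112*sin(2*x)/425.
General solution: y = -91*cos(2*x)/425 + 112*sin(2*x)/425 + C1*cos(x)*exp(4*x) + C2*exp(4*x)*sin(x).
Apply the initial conditions: y(0) = -91/425 + C1 = 1 and y'(0) = 224/425 + C2 + 4*C1 = -2. Solving gives C1 = 516/425, C2 = -3138/425.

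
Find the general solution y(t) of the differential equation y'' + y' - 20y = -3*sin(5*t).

Characteristic equation r² + r - 20 = 0 factors as (r + 5)(r - 4) = 0, so r = -5, 4.
Hence y_h = C1*exp(-5*t) + C2*exp(4*t).
Try y_p = A*cos(5*t) + B*sin(5*t). Substituting and equating the coefficients of cos(5t) and sin(5t) gives A = 3/410, B = 27/410, so y_p = 3*cos(5*t)/410 + 27*sin(5*t)/410.

y = 3*cos(5*t)/410 + 27*sin(5*t)/410 + C1*exp(-5*t) + C2*exp(4*t)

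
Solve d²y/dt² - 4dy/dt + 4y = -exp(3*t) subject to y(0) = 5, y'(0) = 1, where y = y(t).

y = -exp(3*t) + 6*exp(2*t) - 8*t*exp(2*t)

Characteristic equation r² - 4r + 4 = 0 has discriminant (-4)² - 4·(4) = 0, so r = 2 is a repeated root.
Hence y_h = (C1 + C2*t)*exp(2*t).
Try y_p = A*exp(3*t). Substituting into the equation and dividing by exp(3*t) gives A = -1, so y_p = -exp(3*t).
General solution: y = -exp(3*t) + C1*exp(2*t) + C2*t*exp(2*t).
Apply the initial conditions: y(0) = -1 + C1 = 5 and y'(0) = -3 + C2 + 2*C1 = 1. Solving gives C1 = 6, C2 = -8.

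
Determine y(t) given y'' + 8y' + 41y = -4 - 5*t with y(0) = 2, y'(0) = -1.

y = -124/1681 - 5*t/41 + 3486*cos(5*t)*exp(-4*t)/1681 + 12468*exp(-4*t)*sin(5*t)/8405

Characteristic equation r² + 8r + 41 = 0 has discriminant (8)² - 4·(41) = -100 < 0, so r = -4 ± 5i.
Hence y_h = C1*cos(5*t)*exp(-4*t) + C2*exp(-4*t)*sin(5*t).
For the particular solution try y_p = A0 + A1*t. Substituting and matching coefficients of each power of t gives A0 = -124/1681, A1 = -5/41, so y_p = -124/1681 - 5*t/41.
General solution: y = -124/1681 - 5*t/41 + C1*cos(5*t)*exp(-4*t) + C2*exp(-4*t)*sin(5*t).
Apply the initial conditions: y(0) = -124/1681 + C1 = 2 and y'(0) = -5/41 - 4*C1 + 5*C2 = -1. Solving gives C1 = 3486/1681, C2 = 12468/8405.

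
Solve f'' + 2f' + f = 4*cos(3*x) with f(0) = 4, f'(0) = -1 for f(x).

Characteristic equation r² + 2r + 1 = 0 has discriminant (2)² - 4·(1) = 0, so r = -1 is a repeated root.
Hence f_h = (C1 + C2*x)*exp(-x).
Try f_p = A*cos(3*x) + B*sin(3*x). Substituting and equating the coefficients of cos(3x) and sin(3x) gives A = -8/25, B = 6/25, so f_p = -8*cos(3*x)/25 + 6*sin(3*x)/25.
General solution: f = -8*cos(3*x)/25 + 6*sin(3*x)/25 + C1*exp(-x) + C2*x*exp(-x).
Apply the initial conditions: f(0) = -8/25 + C1 = 4 and f'(0) = 18/25 + C2 - C1 = -1. Solving gives C1 = 108/25, C2 = 13/5.

f = -8*cos(3*x)/25 + 6*sin(3*x)/25 + 108*exp(-x)/25 + 13*x*exp(-x)/5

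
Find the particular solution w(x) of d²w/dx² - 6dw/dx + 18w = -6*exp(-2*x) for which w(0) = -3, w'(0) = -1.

w = -3*exp(-2*x)/17 - 48*cos(3*x)*exp(3*x)/17 + 121*exp(3*x)*sin(3*x)/51

Characteristic equation r² - 6r + 18 = 0 has discriminant (-6)² - 4·(18) = -36 < 0, so r = 3 ± 3i.
Hence w_h = C1*cos(3*x)*exp(3*x) + C2*exp(3*x)*sin(3*x).
Try w_p = A*exp(-2*x). Substituting into the equation and dividing by exp(-2*x) gives A = -3/17, so w_p = -3*exp(-2*x)/17.
General solution: w = -3*exp(-2*x)/17 + C1*cos(3*x)*exp(3*x) + C2*exp(3*x)*sin(3*x).
Apply the initial conditions: w(0) = -3/17 + C1 = -3 and w'(0) = 6/17 + 3*C1 + 3*C2 = -1. Solving gives C1 = -48/17, C2 = 121/51.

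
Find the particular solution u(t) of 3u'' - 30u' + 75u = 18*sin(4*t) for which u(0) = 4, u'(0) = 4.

Divide through by 3: u'' - 10u' + 25u = 6*sin(4*t).
Characteristic equation r² - 10r + 25 = 0 has discriminant (-10)² - 4·(25) = 0, so r = 5 is a repeated root.
Hence u_h = (C1 + C2*t)*exp(5*t).
Try u_p = A*cos(4*t) + B*sin(4*t). Substituting and equating the coefficients of cos(4t) and sin(4t) gives A = 240/1681, B = 54/1681, so u_p = 54*sin(4*t)/1681 + 240*cos(4*t)/1681.
General solution: u = 54*sin(4*t)/1681 + 240*cos(4*t)/1681 + C1*exp(5*t) + C2*t*exp(5*t).
Apply the initial conditions: u(0) = 240/1681 + C1 = 4 and u'(0) = 216/1681 + C2 + 5*C1 = 4. Solving gives C1 = 6484/1681, C2 = -632/41.

u = 54*sin(4*t)/1681 + 240*cos(4*t)/1681 + 6484*exp(5*t)/1681 - 632*t*exp(5*t)/41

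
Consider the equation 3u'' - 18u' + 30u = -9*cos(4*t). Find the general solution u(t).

u = cos(4*t)/34 + 2*sin(4*t)/17 + C1*cos(t)*exp(3*t) + C2*exp(3*t)*sin(t)

Divide through by 3: u'' - 6u' + 10u = -3*cos(4*t).
Characteristic equation r² - 6r + 10 = 0 has discriminant (-6)² - 4·(10) = -4 < 0, so r = 3 ± i.
Hence u_h = C1*cos(t)*exp(3*t) + C2*exp(3*t)*sin(t).
Try u_p = A*cos(4*t) + B*sin(4*t). Substituting and equating the coefficients of cos(4t) and sin(4t) gives A = 1/34, B = 2/17, so u_p = cos(4*t)/34 + 2*sin(4*t)/17.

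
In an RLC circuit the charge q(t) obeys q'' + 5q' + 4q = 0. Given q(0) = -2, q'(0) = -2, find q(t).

q = -10*exp(-t)/3 + 4*exp(-4*t)/3

Characteristic equation r² + 5r + 4 = 0 factors as (r + 1)(r + 4) = 0, so r = -1, -4.
Hence q_h = C1*exp(-t) + C2*exp(-4*t).
Apply the initial conditions: q(0) = C1 + C2 = -2 and q'(0) = -C1 - 4*C2 = -2. Solving gives C1 = -10/3, C2 = 4/3.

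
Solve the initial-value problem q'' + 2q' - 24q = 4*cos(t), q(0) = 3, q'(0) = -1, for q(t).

Characteristic equation r² + 2r - 24 = 0 factors as (r + 6)(r - 4) = 0, so r = -6, 4.
Hence q_h = C1*exp(-6*t) + C2*exp(4*t).
Try q_p = A*cos(t) + B*sin(t). Substituting and equating the coefficients of cos(t) and sin(t) gives A = -100/629, B = 8/629, so q_p = -100*cos(t)/629 + 8*sin(t)/629.
General solution: q = -100*cos(t)/629 + 8*sin(t)/629 + C1*exp(-6*t) + C2*exp(4*t).
Apply the initial conditions: q(0) = -100/629 + C1 + C2 = 3 and q'(0) = 8/629 - 6*C1 + 4*C2 = -1. Solving gives C1 = 101/74, C2 = 61/34.

q = -100*cos(t)/629 + 8*sin(t)/629 + 61*exp(4*t)/34 + 101*exp(-6*t)/74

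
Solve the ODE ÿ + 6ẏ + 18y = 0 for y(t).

y = C1*cos(3*t)*exp(-3*t) + C2*exp(-3*t)*sin(3*t)

Characteristic equation r² + 6r + 18 = 0 has discriminant (6)² - 4·(18) = -36 < 0, so r = -3 ± 3i.
Hence y_h = C1*cos(3*t)*exp(-3*t) + C2*exp(-3*t)*sin(3*t).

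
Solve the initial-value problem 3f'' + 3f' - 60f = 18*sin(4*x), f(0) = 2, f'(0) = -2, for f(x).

Divide through by 3: f'' + f' - 20f = 6*sin(4*x).
Characteristic equation r² + r - 20 = 0 factors as (r - 4)(r + 5) = 0, so r = 4, -5.
Hence f_h = C1*exp(4*x) + C2*exp(-5*x).
Try f_p = A*cos(4*x) + B*sin(4*x). Substituting and equating the coefficients of cos(4x) and sin(4x) gives A = -3/164, B = -27/164, so f_p = -27*sin(4*x)/164 - 3*cos(4*x)/164.
General solution: f = -27*sin(4*x)/164 - 3*cos(4*x)/164 + C1*exp(4*x) + C2*exp(-5*x).
Apply the initial conditions: f(0) = -3/164 + C1 + C2 = 2 and f'(0) = -27/41 - 5*C2 + 4*C1 = -2. Solving gives C1 = 35/36, C2 = 386/369.

f = -27*sin(4*x)/164 - 3*cos(4*x)/164 + 35*exp(4*x)/36 + 386*exp(-5*x)/369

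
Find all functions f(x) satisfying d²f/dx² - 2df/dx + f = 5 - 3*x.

f = -1 - 3*x + C1*exp(x) + C2*x*exp(x)

Characteristic equation r² - 2r + 1 = 0 has discriminant (-2)² - 4·(1) = 0, so r = 1 is a repeated root.
Hence f_h = (C1 + C2*x)*exp(x).
For the particular solution try f_p = A0 + A1*x. Substituting and matching coefficients of each power of x gives A0 = -1, A1 = -3, so f_p = -1 - 3*x.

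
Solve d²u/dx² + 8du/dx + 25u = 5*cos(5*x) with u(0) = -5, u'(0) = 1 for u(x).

u = sin(5*x)/8 - 5*cos(3*x)*exp(-4*x) - 157*exp(-4*x)*sin(3*x)/24

Characteristic equation r² + 8r + 25 = 0 has discriminant (8)² - 4·(25) = -36 < 0, so r = -4 ± 3i.
Hence u_h = C1*cos(3*x)*exp(-4*x) + C2*exp(-4*x)*sin(3*x).
Try u_p = A*cos(5*x) + B*sin(5*x). Substituting and equating the coefficients of cos(5x) and sin(5x) gives A = 0, B = 1/8, so u_p = sin(5*x)/8.
General solution: u = sin(5*x)/8 + C1*cos(3*x)*exp(-4*x) + C2*exp(-4*x)*sin(3*x).
Apply the initial conditions: u(0) = C1 = -5 and u'(0) = 5/8 - 4*C1 + 3*C2 = 1. Solving gives C1 = -5, C2 = -157/24.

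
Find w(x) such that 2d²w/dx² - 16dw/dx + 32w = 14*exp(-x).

w = 7*exp(-x)/25 + C1*exp(4*x) + C2*x*exp(4*x)

Divide through by 2: w'' - 8w' + 16w = 7*exp(-x).
Characteristic equation r² - 8r + 16 = 0 has discriminant (-8)² - 4·(16) = 0, so r = 4 is a repeated root.
Hence w_h = (C1 + C2*x)*exp(4*x).
Try w_p = A*exp(-x). Substituting into the equation and dividing by exp(-x) gives A = 7/25, so w_p = 7*exp(-x)/25.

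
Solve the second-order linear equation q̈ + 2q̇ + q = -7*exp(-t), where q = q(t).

q = C1*exp(-t) - 7*t**2*exp(-t)/2 + C2*t*exp(-t)

Characteristic equation r² + 2r + 1 = 0 has discriminant (2)² - 4·(1) = 0, so r = -1 is a repeated root.
Hence q_h = (C1 + C2*t)*exp(-t).
Since exp(-t) solves the homogeneous equation (r = -1 is a root of multiplicity 2), multiply the trial by t^2. Try q_p = A*t^2*exp(-t). Substituting into the equation and dividing by exp(-t) gives A = -7/2, so q_p = -7*t^2*exp(-t)/2.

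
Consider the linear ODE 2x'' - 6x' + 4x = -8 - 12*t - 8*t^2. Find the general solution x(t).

Divide through by 2: x'' - 3x' + 2x = -4 - 6*t - 4*t^2.
Characteristic equation r² - 3r + 2 = 0 factors as (r - 2)(r - 1) = 0, so r = 2, 1.
Hence x_h = C1*exp(2*t) + C2*exp(t).
For the particular solution try x_p = A0 + A1*t + A2*t^2. Substituting and matching coefficients of each power of t gives A0 = -27/2, A1 = -9, A2 = -2, so x_p = -27/2 - 9*t - 2*t^2.

x = -27/2 - 9*t - 2*t**2 + C1*exp(2*t) + C2*exp(t)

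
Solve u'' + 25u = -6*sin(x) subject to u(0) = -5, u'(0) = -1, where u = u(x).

u = -5*cos(5*x) - 3*sin(5*x)/20 - sin(x)/4

Characteristic equation r² + 25 = 0 has discriminant (0)² - 4·(25) = -100 < 0, so r = ± 5i.
Hence u_h = C1*cos(5*x) + C2*sin(5*x).
Try u_p = A*cos(x) + B*sin(x). Substituting and equating the coefficients of cos(x) and sin(x) gives A = 0, B = -1/4, so u_p = -sin(x)/4.
General solution: u = -sin(x)/4 + C1*cos(5*x) + C2*sin(5*x).
Apply the initial conditions: u(0) = C1 = -5 and u'(0) = -1/4 + 5*C2 = -1. Solving gives C1 = -5, C2 = -3/20.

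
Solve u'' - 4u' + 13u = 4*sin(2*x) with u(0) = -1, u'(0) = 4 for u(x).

Characteristic equation r² - 4r + 13 = 0 has discriminant (-4)² - 4·(13) = -36 < 0, so r = 2 ± 3i.
Hence u_h = C1*cos(3*x)*exp(2*x) + C2*exp(2*x)*sin(3*x).
Try u_p = A*cos(2*x) + B*sin(2*x). Substituting and equating the coefficients of cos(2x) and sin(2x) gives A = 32/145, B = 36/145, so u_p = 32*cos(2*x)/145 + 36*sin(2*x)/145.
General solution: u = 32*cos(2*x)/145 + 36*sin(2*x)/145 + C1*cos(3*x)*exp(2*x) + C2*exp(2*x)*sin(3*x).
Apply the initial conditions: u(0) = 32/145 + C1 = -1 and u'(0) = 72/145 + 2*C1 + 3*C2 = 4. Solving gives C1 = -177/145, C2 = 862/435.

u = 32*cos(2*x)/145 + 36*sin(2*x)/145 - 177*cos(3*x)*exp(2*x)/145 + 862*exp(2*x)*sin(3*x)/435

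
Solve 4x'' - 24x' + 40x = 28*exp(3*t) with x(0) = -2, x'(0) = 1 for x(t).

Divide through by 4: x'' - 6x' + 10x = 7*exp(3*t).
Characteristic equation r² - 6r + 10 = 0 has discriminant (-6)² - 4·(10) = -4 < 0, so r = 3 ± i.
Hence x_h = C1*cos(t)*exp(3*t) + C2*exp(3*t)*sin(t).
Try x_p = A*exp(3*t). Substituting into the equation and dividing by exp(3*t) gives A = 7, so x_p = 7*exp(3*t).
General solution: x = 7*exp(3*t) + C1*cos(t)*exp(3*t) + C2*exp(3*t)*sin(t).
Apply the initial conditions: x(0) = 7 + C1 = -2 and x'(0) = 21 + C2 + 3*C1 = 1. Solving gives C1 = -9, C2 = 7.

x = 7*exp(3*t) - 9*cos(t)*exp(3*t) + 7*exp(3*t)*sin(t)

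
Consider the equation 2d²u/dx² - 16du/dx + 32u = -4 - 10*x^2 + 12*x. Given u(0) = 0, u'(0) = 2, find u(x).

u = -7/128 - 5*x**2/16 + x/16 + 7*exp(4*x)/128 + 55*x*exp(4*x)/32

Divide through by 2: u'' - 8u' + 16u = -2 - 5*x^2 + 6*x.
Characteristic equation r² - 8r + 16 = 0 has discriminant (-8)² - 4·(16) = 0, so r = 4 is a repeated root.
Hence u_h = (C1 + C2*x)*exp(4*x).
For the particular solution try u_p = A0 + A1*x + A2*x^2. Substituting and matching coefficients of each power of x gives A0 = -7/128, A1 = 1/16, A2 = -5/16, so u_p = -7/128 - 5*x^2/16 + x/16.
General solution: u = -7/128 - 5*x^2/16 + x/16 + C1*exp(4*x) + C2*x*exp(4*x).
Apply the initial conditions: u(0) = -7/128 + C1 = 0 and u'(0) = 1/16 + C2 + 4*C1 = 2. Solving gives C1 = 7/128, C2 = 55/32.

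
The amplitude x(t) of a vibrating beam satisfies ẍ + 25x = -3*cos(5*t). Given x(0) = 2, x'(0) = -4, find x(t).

Characteristic equation r² + 25 = 0 has discriminant (0)² - 4·(25) = -100 < 0, so r = ± 5i.
Hence x_h = C1*cos(5*t) + C2*sin(5*t).
Since ±5i are characteristic roots, multiply the trial by t. Try x_p = t*(A*cos(5*t) + B*sin(5*t)). Substituting and equating the coefficients of cos(5t) and sin(5t) gives A = 0, B = -3/10, so x_p = -3*t*sin(5*t)/10.
General solution: x = C1*cos(5*t) + C2*sin(5*t) - 3*t*sin(5*t)/10.
Apply the initial conditions: x(0) = C1 = 2 and x'(0) = 5*C2 = -4. Solving gives C1 = 2, C2 = -4/5.

x = 2*cos(5*t) - 4*sin(5*t)/5 - 3*t*sin(5*t)/10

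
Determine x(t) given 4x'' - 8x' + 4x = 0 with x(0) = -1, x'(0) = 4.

Divide through by 4: x'' - 2x' + x = 0.
Characteristic equation r² - 2r + 1 = 0 has discriminant (-2)² - 4·(1) = 0, so r = 1 is a repeated root.
Hence x_h = (C1 + C2*t)*exp(t).
Apply the initial conditions: x(0) = C1 = -1 and x'(0) = C1 + C2 = 4. Solving gives C1 = -1, C2 = 5.

x = -exp(t) + 5*t*exp(t)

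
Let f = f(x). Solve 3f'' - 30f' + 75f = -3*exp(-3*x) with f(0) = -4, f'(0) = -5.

Divide through by 3: f'' - 10f' + 25f = -exp(-3*x).
Characteristic equation r² - 10r + 25 = 0 has discriminant (-10)² - 4·(25) = 0, so r = 5 is a repeated root.
Hence f_h = (C1 + C2*x)*exp(5*x).
Try f_p = A*exp(-3*x). Substituting into the equation and dividing by exp(-3*x) gives A = -1/64, so f_p = -exp(-3*x)/64.
General solution: f = -exp(-3*x)/64 + C1*exp(5*x) + C2*x*exp(5*x).
Apply the initial conditions: f(0) = -1/64 + C1 = -4 and f'(0) = 3/64 + C2 + 5*C1 = -5. Solving gives C1 = -255/64, C2 = 119/8.

f = -255*exp(5*x)/64 - exp(-3*x)/64 + 119*x*exp(5*x)/8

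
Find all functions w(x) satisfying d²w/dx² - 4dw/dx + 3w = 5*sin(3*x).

w = -sin(3*x)/6 + cos(3*x)/3 + C1*exp(x) + C2*exp(3*x)

Characteristic equation r² - 4r + 3 = 0 factors as (r - 1)(r - 3) = 0, so r = 1, 3.
Hence w_h = C1*exp(x) + C2*exp(3*x).
Try w_p = A*cos(3*x) + B*sin(3*x). Substituting and equating the coefficients of cos(3x) and sin(3x) gives A = 1/3, B = -1/6, so w_p = -sin(3*x)/6 + cos(3*x)/3.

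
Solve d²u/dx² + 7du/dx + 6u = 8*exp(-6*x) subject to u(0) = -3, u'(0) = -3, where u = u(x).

u = -97*exp(-x)/25 + 22*exp(-6*x)/25 - 8*x*exp(-6*x)/5

Characteristic equation r² + 7r + 6 = 0 factors as (r + 6)(r + 1) = 0, so r = -6, -1.
Hence u_h = C1*exp(-6*x) + C2*exp(-x).
Since exp(-6*x) solves the homogeneous equation (r = -6 is a root of multiplicity 1), multiply the trial by x. Try u_p = A*x*exp(-6*x). Substituting into the equation and dividing by exp(-6*x) gives A = -8/5, so u_p = -8*x*exp(-6*x)/5.
General solution: u = C1*exp(-6*x) + C2*exp(-x) - 8*x*exp(-6*x)/5.
Apply the initial conditions: u(0) = C1 + C2 = -3 and u'(0) = -8/5 - C2 - 6*C1 = -3. Solving gives C1 = 22/25, C2 = -97/25.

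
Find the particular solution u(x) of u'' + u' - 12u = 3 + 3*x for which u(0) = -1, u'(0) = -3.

u = -13/48 - 17*exp(3*x)/21 - x/4 + 9*exp(-4*x)/112

Characteristic equation r² + r - 12 = 0 factors as (r - 3)(r + 4) = 0, so r = 3, -4.
Hence u_h = C1*exp(3*x) + C2*exp(-4*x).
For the particular solution try u_p = A0 + A1*x. Substituting and matching coefficients of each power of x gives A0 = -13/48, A1 = -1/4, so u_p = -13/48 - x/4.
General solution: u = -13/48 - x/4 + C1*exp(3*x) + C2*exp(-4*x).
Apply the initial conditions: u(0) = -13/48 + C1 + C2 = -1 and u'(0) = -1/4 - 4*C2 + 3*C1 = -3. Solving gives C1 = -17/21, C2 = 9/112.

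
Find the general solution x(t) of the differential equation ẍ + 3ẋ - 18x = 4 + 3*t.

x = -1/4 - t/6 + C1*exp(-6*t) + C2*exp(3*t)

Characteristic equation r² + 3r - 18 = 0 factors as (r + 6)(r - 3) = 0, so r = -6, 3.
Hence x_h = C1*exp(-6*t) + C2*exp(3*t).
For the particular solution try x_p = A0 + A1*t. Substituting and matching coefficients of each power of t gives A0 = -1/4, A1 = -1/6, so x_p = -1/4 - t/6.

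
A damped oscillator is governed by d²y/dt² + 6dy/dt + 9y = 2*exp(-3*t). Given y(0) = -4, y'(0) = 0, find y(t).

y = -4*exp(-3*t) + t**2*exp(-3*t) - 12*t*exp(-3*t)

Characteristic equation r² + 6r + 9 = 0 has discriminant (6)² - 4·(9) = 0, so r = -3 is a repeated root.
Hence y_h = (C1 + C2*t)*exp(-3*t).
Since exp(-3*t) solves the homogeneous equation (r = -3 is a root of multiplicity 2), multiply the trial by t^2. Try y_p = A*t^2*exp(-3*t). Substituting into the equation and dividing by exp(-3*t) gives A = 1, so y_p = t^2*exp(-3*t).
General solution: y = C1*exp(-3*t) + t^2*exp(-3*t) + C2*t*exp(-3*t).
Apply the initial conditions: y(0) = C1 = -4 and y'(0) = C2 - 3*C1 = 0. Solving gives C1 = -4, C2 = -12.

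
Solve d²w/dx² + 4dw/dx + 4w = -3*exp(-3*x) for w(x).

w = -3*exp(-3*x) + C1*exp(-2*x) + C2*x*exp(-2*x)

Characteristic equation r² + 4r + 4 = 0 has discriminant (4)² - 4·(4) = 0, so r = -2 is a repeated root.
Hence w_h = (C1 + C2*x)*exp(-2*x).
Try w_p = A*exp(-3*x). Substituting into the equation and dividing by exp(-3*x) gives A = -3, so w_p = -3*exp(-3*x).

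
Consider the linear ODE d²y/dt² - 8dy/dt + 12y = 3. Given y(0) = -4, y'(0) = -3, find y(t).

y = 1/4 - 45*exp(2*t)/8 + 11*exp(6*t)/8

Characteristic equation r² - 8r + 12 = 0 factors as (r - 6)(r - 2) = 0, so r = 6, 2.
Hence y_h = C1*exp(6*t) + C2*exp(2*t).
For the particular solution try y_p = A0. Substituting and matching coefficients of each power of t gives A0 = 1/4, so y_p = 1/4.
General solution: y = 1/4 + C1*exp(6*t) + C2*exp(2*t).
Apply the initial conditions: y(0) = 1/4 + C1 + C2 = -4 and y'(0) = 2*C2 + 6*C1 = -3. Solving gives C1 = 11/8, C2 = -45/8.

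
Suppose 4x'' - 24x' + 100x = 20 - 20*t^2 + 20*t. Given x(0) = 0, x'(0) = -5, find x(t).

Divide through by 4: x'' - 6x' + 25x = 5 - 5*t^2 + 5*t.
Characteristic equation r² - 6r + 25 = 0 has discriminant (-6)² - 4·(25) = -64 < 0, so r = 3 ± 4i.
Hence x_h = C1*cos(4*t)*exp(3*t) + C2*exp(3*t)*sin(4*t).
For the particular solution try x_p = A0 + A1*t + A2*t^2. Substituting and matching coefficients of each power of t gives A0 = 753/3125, A1 = 13/125, A2 = -1/5, so x_p = 753/3125 - t^2/5 + 13*t/125.
General solution: x = 753/3125 - t^2/5 + 13*t/125 + C1*cos(4*t)*exp(3*t) + C2*exp(3*t)*sin(4*t).
Apply the initial conditions: x(0) = 753/3125 + C1 = 0 and x'(0) = 13/125 + 3*C1 + 4*C2 = -5. Solving gives C1 = -753/3125, C2 = -13691/12500.

x = 753/3125 - t**2/5 + 13*t/125 - 13691*exp(3*t)*sin(4*t)/12500 - 753*cos(4*t)*exp(3*t)/3125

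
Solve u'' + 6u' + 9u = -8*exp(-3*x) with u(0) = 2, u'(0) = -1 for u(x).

Characteristic equation r² + 6r + 9 = 0 has discriminant (6)² - 4·(9) = 0, so r = -3 is a repeated root.
Hence u_h = (C1 + C2*x)*exp(-3*x).
Since exp(-3*x) solves the homogeneous equation (r = -3 is a root of multiplicity 2), multiply the trial by x^2. Try u_p = A*x^2*exp(-3*x). Substituting into the equation and dividing by exp(-3*x) gives A = -4, so u_p = -4*x^2*exp(-3*x).
General solution: u = C1*exp(-3*x) - 4*x^2*exp(-3*x) + C2*x*exp(-3*x).
Apply the initial conditions: u(0) = C1 = 2 and u'(0) = C2 - 3*C1 = -1. Solving gives C1 = 2, C2 = 5.

u = 2*exp(-3*x) - 4*x**2*exp(-3*x) + 5*x*exp(-3*x)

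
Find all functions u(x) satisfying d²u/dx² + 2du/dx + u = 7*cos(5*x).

Characteristic equation r² + 2r + 1 = 0 has discriminant (2)² - 4·(1) = 0, so r = -1 is a repeated root.
Hence u_h = (C1 + C2*x)*exp(-x).
Try u_p = A*cos(5*x) + B*sin(5*x). Substituting and equating the coefficients of cos(5x) and sin(5x) gives A = -42/169, B = 35/338, so u_p = -42*cos(5*x)/169 + 35*sin(5*x)/338.

u = -42*cos(5*x)/169 + 35*sin(5*x)/338 + C1*exp(-x) + C2*x*exp(-x)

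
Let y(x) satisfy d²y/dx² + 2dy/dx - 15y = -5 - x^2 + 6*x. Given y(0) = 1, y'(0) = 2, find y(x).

Characteristic equation r² + 2r - 15 = 0 factors as (r + 5)(r - 3) = 0, so r = -5, 3.
Hence y_h = C1*exp(-5*x) + C2*exp(3*x).
For the particular solution try y_p = A0 + A1*x + A2*x^2. Substituting and matching coefficients of each power of x gives A0 = 983/3375, A1 = -86/225, A2 = 1/15, so y_p = 983/3375 - 86*x/225 + x^2/15.
General solution: y = 983/3375 - 86*x/225 + x^2/15 + C1*exp(-5*x) + C2*exp(3*x).
Apply the initial conditions: y(0) = 983/3375 + C1 + C2 = 1 and y'(0) = -86/225 - 5*C1 + 3*C2 = 2. Solving gives C1 = -4/125, C2 = 20/27.

y = 983/3375 - 86*x/225 - 4*exp(-5*x)/125 + x**2/15 + 20*exp(3*x)/27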